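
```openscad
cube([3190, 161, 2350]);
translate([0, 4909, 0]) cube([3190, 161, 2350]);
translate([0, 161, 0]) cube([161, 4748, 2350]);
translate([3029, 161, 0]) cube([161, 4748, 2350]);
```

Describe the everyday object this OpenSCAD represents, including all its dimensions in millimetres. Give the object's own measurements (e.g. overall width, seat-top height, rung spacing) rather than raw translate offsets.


The wall frame of a small rectangular building: four walls, each 2350 mm tall and 161 mm thick, enclosing a footprint 3190 mm (x) by 5070 mm (y) outside-to-outside, with no floor or roof. The front and back walls (the −y and +y sides) span the full width; the two side walls fit between them.


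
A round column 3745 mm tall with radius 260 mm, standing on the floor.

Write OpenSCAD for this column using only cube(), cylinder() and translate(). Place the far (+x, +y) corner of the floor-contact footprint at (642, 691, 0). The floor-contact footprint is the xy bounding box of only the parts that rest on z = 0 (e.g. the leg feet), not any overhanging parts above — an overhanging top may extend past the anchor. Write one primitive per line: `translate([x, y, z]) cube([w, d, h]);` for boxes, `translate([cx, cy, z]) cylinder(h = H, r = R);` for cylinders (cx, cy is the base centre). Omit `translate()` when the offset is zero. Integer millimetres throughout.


translate([382, 431, 0]) cylinder(h = 3745, r = 260);


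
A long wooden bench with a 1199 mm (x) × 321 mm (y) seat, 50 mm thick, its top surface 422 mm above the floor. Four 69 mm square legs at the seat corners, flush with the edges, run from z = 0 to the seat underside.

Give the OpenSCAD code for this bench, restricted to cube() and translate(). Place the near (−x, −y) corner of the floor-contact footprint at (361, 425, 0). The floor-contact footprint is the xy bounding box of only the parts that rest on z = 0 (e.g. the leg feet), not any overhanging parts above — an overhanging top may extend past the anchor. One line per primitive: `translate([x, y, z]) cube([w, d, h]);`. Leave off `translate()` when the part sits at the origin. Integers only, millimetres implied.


// leg_h = 422 − 50 = 372
translate([361, 425, 372]) cube([1199, 321, 50]);
translate([361, 425, 0]) cube([69, 69, 372]);
translate([361, 677, 0]) cube([69, 69, 372]);
translate([1491, 425, 0]) cube([69, 69, 372]);
translate([1491, 677, 0]) cube([69, 69, 372]);


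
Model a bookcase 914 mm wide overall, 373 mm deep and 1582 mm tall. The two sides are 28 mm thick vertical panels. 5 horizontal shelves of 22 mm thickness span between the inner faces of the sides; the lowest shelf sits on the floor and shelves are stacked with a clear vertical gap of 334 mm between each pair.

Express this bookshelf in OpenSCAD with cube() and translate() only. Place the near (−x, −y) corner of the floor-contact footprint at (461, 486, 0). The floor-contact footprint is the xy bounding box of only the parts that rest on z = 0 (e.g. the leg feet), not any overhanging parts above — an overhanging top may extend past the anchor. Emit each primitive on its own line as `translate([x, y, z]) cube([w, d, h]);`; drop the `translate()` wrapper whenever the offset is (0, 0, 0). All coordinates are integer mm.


translate([461, 486, 0]) cube([28, 373, 1582]);
translate([1347, 486, 0]) cube([28, 373, 1582]);
translate([489, 486, 0]) cube([858, 373, 22]);
translate([489, 486, 356]) cube([858, 373, 22]);
translate([489, 486, 712]) cube([858, 373, 22]);
translate([489, 486, 1068]) cube([858, 373, 22]);
translate([489, 486, 1424]) cube([858, 373, 22]);


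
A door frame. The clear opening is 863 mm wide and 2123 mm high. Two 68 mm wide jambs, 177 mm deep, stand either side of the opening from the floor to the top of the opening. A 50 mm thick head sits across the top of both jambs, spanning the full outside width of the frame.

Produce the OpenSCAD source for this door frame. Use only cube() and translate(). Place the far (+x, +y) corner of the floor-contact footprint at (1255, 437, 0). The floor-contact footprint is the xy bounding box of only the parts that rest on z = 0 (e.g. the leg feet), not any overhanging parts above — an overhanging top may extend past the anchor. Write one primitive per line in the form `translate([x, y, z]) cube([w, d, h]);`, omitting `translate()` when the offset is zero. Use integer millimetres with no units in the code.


translate([256, 260, 0]) cube([68, 177, 2123]);
translate([1187, 260, 0]) cube([68, 177, 2123]);
translate([256, 260, 2123]) cube([999, 177, 50]);


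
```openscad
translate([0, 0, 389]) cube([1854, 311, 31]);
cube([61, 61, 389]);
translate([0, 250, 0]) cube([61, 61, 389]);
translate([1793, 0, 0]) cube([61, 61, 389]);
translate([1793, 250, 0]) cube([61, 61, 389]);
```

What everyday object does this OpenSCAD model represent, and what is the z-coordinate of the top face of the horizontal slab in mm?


A bench. The seat-top height is 420 mm.

A long slab on four corner posts — a bench. The slab sits at z = 389 with thickness 31, so the top is 389 + 31 = 420 mm.


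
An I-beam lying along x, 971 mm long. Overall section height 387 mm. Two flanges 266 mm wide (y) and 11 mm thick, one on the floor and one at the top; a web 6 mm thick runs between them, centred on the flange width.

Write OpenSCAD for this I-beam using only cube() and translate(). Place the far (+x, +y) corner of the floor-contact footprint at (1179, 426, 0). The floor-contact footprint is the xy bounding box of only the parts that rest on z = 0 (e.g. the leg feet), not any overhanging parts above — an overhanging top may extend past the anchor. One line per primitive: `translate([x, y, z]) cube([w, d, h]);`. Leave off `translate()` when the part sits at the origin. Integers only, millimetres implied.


translate([208, 160, 0]) cube([971, 266, 11]);
translate([208, 290, 11]) cube([971, 6, 365]);
translate([208, 160, 376]) cube([971, 266, 11]);


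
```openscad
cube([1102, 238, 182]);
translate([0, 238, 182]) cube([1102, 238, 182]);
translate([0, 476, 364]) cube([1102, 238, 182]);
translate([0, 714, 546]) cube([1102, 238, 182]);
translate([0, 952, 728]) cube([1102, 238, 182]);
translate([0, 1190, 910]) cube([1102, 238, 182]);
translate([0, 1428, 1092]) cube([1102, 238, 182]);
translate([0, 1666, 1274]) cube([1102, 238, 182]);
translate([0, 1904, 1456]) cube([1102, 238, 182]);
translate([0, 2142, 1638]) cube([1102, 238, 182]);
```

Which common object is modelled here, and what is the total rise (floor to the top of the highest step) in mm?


A staircase. The total rise is 1820 mm.

10 identical blocks, each offset up and back from the previous — a staircase. Each step is 182 mm tall and there are 10 of them, so the total rise is 10 × 182 = 1820 mm.


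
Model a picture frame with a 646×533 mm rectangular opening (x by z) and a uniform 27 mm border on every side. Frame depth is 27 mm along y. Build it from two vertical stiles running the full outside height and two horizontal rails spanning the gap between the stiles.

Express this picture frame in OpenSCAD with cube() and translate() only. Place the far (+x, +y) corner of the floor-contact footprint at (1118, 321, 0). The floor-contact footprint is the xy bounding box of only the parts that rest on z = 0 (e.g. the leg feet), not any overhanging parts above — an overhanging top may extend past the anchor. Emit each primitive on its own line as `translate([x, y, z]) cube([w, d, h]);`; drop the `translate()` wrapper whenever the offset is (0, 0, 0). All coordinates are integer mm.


translate([418, 294, 0]) cube([27, 27, 587]);
translate([1091, 294, 0]) cube([27, 27, 587]);
translate([445, 294, 0]) cube([646, 27, 27]);
translate([445, 294, 560]) cube([646, 27, 27]);


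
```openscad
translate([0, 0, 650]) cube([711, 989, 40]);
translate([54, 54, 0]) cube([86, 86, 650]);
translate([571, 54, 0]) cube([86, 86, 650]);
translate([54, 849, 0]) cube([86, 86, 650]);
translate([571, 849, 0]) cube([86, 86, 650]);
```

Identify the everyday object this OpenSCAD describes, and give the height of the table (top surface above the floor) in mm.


A table. The table height is 690 mm.

A 711×989×40 slab sits at z = 650 on four 86 mm square posts — a table. The top surface is at 650 + 40 = 690 mm.


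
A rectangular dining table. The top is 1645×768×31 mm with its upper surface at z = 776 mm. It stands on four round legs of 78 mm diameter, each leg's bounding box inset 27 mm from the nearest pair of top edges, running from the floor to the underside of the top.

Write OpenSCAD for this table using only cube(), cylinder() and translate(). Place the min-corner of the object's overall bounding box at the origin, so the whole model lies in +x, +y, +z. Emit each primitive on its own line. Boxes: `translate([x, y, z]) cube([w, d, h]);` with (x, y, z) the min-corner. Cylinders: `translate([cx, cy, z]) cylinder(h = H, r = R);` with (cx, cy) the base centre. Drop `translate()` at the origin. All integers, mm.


translate([0, 0, 745]) cube([1645, 768, 31]);
translate([66, 66, 0]) cylinder(h = 745, r = 39);
translate([1579, 66, 0]) cylinder(h = 745, r = 39);
translate([66, 702, 0]) cylinder(h = 745, r = 39);
translate([1579, 702, 0]) cylinder(h = 745, r = 39);


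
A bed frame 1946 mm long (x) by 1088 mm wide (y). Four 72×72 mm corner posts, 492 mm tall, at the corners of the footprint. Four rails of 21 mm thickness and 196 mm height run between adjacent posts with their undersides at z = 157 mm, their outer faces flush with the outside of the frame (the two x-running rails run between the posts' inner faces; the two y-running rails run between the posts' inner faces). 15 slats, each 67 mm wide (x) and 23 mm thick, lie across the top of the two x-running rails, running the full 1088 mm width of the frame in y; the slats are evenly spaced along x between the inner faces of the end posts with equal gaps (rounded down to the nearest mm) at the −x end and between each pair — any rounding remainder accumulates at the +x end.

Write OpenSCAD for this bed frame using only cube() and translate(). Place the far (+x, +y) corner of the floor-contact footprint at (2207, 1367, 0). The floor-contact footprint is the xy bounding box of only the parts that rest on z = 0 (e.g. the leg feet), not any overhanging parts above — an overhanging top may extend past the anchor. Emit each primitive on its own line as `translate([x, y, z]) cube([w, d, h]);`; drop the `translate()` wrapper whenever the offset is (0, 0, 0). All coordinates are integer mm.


// slat z = rail_z + rail_h = 157 + 196 = 353
// slat gap = ⌊(1802 − 15·67) / 16⌋ = 49
translate([261, 279, 0]) cube([72, 72, 492]);
translate([261, 1295, 0]) cube([72, 72, 492]);
translate([2135, 279, 0]) cube([72, 72, 492]);
translate([2135, 1295, 0]) cube([72, 72, 492]);
translate([333, 279, 157]) cube([1802, 21, 196]);
translate([333, 1346, 157]) cube([1802, 21, 196]);
translate([261, 351, 157]) cube([21, 944, 196]);
translate([2186, 351, 157]) cube([21, 944, 196]);
translate([382, 279, 353]) cube([67, 1088, 23]);
translate([498, 279, 353]) cube([67, 1088, 23]);
translate([614, 279, 353]) cube([67, 1088, 23]);
translate([730, 279, 353]) cube([67, 1088, 23]);
translate([846, 279, 353]) cube([67, 1088, 23]);
translate([962, 279, 353]) cube([67, 1088, 23]);
translate([1078, 279, 353]) cube([67, 1088, 23]);
translate([1194, 279, 353]) cube([67, 1088, 23]);
translate([1310, 279, 353]) cube([67, 1088, 23]);
translate([1426, 279, 353]) cube([67, 1088, 23]);
translate([1542, 279, 353]) cube([67, 1088, 23]);
translate([1658, 279, 353]) cube([67, 1088, 23]);
translate([1774, 279, 353]) cube([67, 1088, 23]);
translate([1890, 279, 353]) cube([67, 1088, 23]);
translate([2006, 279, 353]) cube([67, 1088, 23]);


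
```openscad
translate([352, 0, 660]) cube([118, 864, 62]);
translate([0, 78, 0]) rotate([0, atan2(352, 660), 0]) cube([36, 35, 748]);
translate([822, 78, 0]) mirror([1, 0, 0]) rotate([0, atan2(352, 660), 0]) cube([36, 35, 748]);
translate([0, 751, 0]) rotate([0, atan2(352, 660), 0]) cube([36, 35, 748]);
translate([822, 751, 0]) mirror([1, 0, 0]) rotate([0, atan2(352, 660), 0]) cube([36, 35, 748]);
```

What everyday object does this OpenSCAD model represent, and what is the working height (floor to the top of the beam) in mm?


A sawhorse. The overall height is 722 mm.

A beam across two mirrored pairs of raked legs — a sawhorse. The beam's underside is at z = 660 (matching the legs' vertical rise in atan2(352, 660)) and the beam is 62 mm tall, so its top is at 660 + 62 = 722 mm. The raked legs top out at the beam's underside, so that is the highest point.


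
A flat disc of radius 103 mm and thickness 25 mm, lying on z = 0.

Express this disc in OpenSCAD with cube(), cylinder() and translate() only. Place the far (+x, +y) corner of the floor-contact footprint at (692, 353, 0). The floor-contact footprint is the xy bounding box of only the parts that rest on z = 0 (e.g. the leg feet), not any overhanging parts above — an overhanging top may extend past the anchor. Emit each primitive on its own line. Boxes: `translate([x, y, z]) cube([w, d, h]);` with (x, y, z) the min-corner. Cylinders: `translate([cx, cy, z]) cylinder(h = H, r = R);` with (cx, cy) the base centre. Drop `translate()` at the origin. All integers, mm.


translate([589, 250, 0]) cylinder(h = 25, r = 103);


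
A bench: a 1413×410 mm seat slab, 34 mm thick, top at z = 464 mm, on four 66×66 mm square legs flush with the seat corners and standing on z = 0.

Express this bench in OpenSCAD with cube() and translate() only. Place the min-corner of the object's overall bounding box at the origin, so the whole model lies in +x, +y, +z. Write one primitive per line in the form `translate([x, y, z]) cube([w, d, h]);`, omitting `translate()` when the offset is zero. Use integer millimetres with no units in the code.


// leg_h = 464 − 34 = 430
translate([0, 0, 430]) cube([1413, 410, 34]);
cube([66, 66, 430]);
translate([0, 344, 0]) cube([66, 66, 430]);
translate([1347, 0, 0]) cube([66, 66, 430]);
translate([1347, 344, 0]) cube([66, 66, 430]);


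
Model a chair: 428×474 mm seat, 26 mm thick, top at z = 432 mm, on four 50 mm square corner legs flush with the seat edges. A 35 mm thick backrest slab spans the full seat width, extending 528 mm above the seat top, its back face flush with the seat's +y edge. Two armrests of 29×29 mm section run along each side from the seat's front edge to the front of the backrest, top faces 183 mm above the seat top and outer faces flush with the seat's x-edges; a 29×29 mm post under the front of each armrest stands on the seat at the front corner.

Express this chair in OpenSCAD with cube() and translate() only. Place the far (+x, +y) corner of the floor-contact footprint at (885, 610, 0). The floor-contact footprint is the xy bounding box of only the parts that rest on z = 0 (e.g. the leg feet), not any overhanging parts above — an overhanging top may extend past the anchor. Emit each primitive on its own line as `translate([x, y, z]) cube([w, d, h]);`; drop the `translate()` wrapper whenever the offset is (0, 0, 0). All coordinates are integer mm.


// leg_h = 432 - 26 = 406
// arm post h = 183 - 29 = 154
translate([457, 136, 406]) cube([428, 474, 26]);
translate([457, 136, 0]) cube([50, 50, 406]);
translate([835, 136, 0]) cube([50, 50, 406]);
translate([457, 560, 0]) cube([50, 50, 406]);
translate([835, 560, 0]) cube([50, 50, 406]);
translate([457, 575, 432]) cube([428, 35, 528]);
translate([457, 136, 586]) cube([29, 439, 29]);
translate([856, 136, 586]) cube([29, 439, 29]);
translate([457, 136, 432]) cube([29, 29, 154]);
translate([856, 136, 432]) cube([29, 29, 154]);


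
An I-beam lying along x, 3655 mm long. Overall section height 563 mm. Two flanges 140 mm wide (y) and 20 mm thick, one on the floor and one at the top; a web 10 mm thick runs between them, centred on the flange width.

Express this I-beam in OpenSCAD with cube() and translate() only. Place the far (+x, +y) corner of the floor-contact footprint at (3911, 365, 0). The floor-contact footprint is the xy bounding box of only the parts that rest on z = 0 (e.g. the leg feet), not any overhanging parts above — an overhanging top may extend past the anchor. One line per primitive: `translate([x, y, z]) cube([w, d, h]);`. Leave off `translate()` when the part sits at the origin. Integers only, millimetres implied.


translate([256, 225, 0]) cube([3655, 140, 20]);
translate([256, 290, 20]) cube([3655, 10, 523]);
translate([256, 225, 543]) cube([3655, 140, 20]);


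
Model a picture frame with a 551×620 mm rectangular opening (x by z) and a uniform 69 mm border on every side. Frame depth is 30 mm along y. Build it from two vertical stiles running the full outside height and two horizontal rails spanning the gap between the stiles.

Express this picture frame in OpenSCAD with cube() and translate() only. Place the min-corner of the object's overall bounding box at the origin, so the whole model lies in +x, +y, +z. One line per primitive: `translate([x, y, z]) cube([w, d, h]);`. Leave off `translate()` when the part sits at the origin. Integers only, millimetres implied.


cube([69, 30, 758]);
translate([620, 0, 0]) cube([69, 30, 758]);
translate([69, 0, 0]) cube([551, 30, 69]);
translate([69, 0, 689]) cube([551, 30, 69]);


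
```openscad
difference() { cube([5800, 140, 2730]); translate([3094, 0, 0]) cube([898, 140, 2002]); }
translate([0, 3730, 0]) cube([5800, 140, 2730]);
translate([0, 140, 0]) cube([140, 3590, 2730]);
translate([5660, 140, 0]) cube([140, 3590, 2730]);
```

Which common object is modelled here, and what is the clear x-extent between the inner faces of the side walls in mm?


A single room. The interior width is 5520 mm.

Four walls enclosing a rectangle with a door in the front wall — a room. Outside width 5800 minus two 140 mm walls gives 5520 mm.


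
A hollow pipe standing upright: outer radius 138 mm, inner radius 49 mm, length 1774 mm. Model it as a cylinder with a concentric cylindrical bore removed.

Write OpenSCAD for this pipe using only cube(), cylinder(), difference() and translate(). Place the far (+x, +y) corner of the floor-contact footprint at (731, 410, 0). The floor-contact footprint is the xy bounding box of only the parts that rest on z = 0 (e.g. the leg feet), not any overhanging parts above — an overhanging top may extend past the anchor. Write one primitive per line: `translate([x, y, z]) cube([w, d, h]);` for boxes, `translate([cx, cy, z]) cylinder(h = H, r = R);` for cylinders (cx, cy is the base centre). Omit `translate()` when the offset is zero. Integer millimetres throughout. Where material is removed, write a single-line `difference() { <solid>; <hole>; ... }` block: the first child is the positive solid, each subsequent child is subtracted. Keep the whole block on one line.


difference() { translate([593, 272, 0]) cylinder(h = 1774, r = 138); translate([593, 272, 0]) cylinder(h = 1774, r = 49); }


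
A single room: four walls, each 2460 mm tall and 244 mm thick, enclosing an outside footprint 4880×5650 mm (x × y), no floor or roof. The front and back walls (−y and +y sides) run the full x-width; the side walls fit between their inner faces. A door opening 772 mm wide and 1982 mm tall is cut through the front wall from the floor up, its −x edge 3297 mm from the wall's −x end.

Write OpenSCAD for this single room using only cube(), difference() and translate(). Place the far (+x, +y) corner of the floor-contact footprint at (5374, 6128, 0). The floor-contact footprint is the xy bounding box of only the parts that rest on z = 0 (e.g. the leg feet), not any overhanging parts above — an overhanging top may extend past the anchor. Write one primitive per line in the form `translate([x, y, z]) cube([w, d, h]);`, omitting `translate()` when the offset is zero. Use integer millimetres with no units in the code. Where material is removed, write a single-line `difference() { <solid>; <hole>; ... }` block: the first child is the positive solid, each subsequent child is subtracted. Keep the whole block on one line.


difference() { translate([494, 478, 0]) cube([4880, 244, 2460]); translate([3791, 478, 0]) cube([772, 244, 1982]); }
translate([494, 5884, 0]) cube([4880, 244, 2460]);
translate([494, 722, 0]) cube([244, 5162, 2460]);
translate([5130, 722, 0]) cube([244, 5162, 2460]);


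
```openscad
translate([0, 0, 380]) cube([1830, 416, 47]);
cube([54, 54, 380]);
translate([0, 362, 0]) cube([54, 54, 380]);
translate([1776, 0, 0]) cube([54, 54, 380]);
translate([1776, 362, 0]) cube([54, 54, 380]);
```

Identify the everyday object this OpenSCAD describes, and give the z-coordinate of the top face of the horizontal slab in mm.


A bench. The seat-top height is 427 mm.

A long slab on four corner posts — a bench. The slab sits at z = 380 with thickness 47, so the top is 380 + 47 = 427 mm.


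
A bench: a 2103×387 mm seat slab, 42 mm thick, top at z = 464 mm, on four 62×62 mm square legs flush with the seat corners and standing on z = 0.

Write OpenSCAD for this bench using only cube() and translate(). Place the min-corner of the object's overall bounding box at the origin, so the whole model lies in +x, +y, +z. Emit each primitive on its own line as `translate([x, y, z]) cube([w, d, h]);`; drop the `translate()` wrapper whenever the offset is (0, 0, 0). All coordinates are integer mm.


translate([0, 0, 422]) cube([2103, 387, 42]);
cube([62, 62, 422]);
translate([0, 325, 0]) cube([62, 62, 422]);
translate([2041, 0, 0]) cube([62, 62, 422]);
translate([2041, 325, 0]) cube([62, 62, 422]);


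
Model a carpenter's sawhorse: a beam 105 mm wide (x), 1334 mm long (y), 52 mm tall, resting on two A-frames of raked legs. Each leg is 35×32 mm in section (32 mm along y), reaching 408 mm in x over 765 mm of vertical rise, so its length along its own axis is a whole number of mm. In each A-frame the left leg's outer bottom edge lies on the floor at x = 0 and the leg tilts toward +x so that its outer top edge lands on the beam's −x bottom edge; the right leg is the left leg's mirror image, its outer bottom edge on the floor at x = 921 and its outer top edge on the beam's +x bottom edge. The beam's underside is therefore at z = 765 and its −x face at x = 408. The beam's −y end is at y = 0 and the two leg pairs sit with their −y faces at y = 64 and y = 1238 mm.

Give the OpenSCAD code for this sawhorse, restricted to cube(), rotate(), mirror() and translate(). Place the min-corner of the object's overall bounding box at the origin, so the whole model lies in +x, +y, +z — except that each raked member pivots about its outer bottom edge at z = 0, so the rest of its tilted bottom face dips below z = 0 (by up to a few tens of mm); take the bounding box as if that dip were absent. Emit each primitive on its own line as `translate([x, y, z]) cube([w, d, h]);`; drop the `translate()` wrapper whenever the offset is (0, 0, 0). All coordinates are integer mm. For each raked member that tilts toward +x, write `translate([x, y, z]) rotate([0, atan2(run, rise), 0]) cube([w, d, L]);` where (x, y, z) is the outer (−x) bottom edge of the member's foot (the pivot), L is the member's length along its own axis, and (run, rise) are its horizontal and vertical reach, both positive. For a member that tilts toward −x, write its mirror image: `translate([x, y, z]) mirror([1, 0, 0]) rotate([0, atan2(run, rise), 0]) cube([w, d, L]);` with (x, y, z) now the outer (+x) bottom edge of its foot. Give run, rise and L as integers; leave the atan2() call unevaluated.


translate([408, 0, 765]) cube([105, 1334, 52]);
translate([0, 64, 0]) rotate([0, atan2(408, 765), 0]) cube([35, 32, 867]);
translate([921, 64, 0]) mirror([1, 0, 0]) rotate([0, atan2(408, 765), 0]) cube([35, 32, 867]);
translate([0, 1238, 0]) rotate([0, atan2(408, 765), 0]) cube([35, 32, 867]);
translate([921, 1238, 0]) mirror([1, 0, 0]) rotate([0, atan2(408, 765), 0]) cube([35, 32, 867]);


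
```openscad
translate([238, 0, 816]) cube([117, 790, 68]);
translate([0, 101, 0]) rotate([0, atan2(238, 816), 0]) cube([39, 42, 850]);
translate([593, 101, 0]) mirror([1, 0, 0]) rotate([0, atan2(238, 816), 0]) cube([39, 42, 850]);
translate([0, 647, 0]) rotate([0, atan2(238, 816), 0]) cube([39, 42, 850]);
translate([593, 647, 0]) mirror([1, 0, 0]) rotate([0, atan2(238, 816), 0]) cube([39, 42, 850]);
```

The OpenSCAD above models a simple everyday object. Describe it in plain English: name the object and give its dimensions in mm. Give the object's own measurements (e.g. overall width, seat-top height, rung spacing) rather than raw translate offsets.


A sawhorse. A 117×790×68 mm beam (x, y, z) sits on two A-frame leg pairs. Each pair is two raked legs of 39×42 mm section (42 mm along y) splaying symmetrically in x. Each leg rises 816 mm vertically over 238 mm of horizontal reach and is 850 mm long along its own axis. Every leg's outer bottom edge rests on the floor and its outer top edge meets a bottom edge of the beam — the left legs (tilting toward +x) meet the beam's −x bottom edge, the right legs (their mirror images, tilting toward −x) meet its +x bottom edge — so the leg tops tuck under the beam, the beam's underside is 816 mm above the floor, and the feet are 593 mm apart outside-to-outside with the beam centred between them. The two leg pairs are set in 101 mm from either end of the beam.


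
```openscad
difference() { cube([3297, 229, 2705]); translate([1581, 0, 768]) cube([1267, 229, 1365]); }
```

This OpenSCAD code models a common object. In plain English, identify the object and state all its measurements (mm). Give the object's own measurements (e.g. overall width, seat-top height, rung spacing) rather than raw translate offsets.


A wall 3297 mm long (x), 229 mm thick (y), 2705 mm tall, with a rectangular window opening cut through it. The opening is 1267 mm wide and 1365 mm tall; its sill is at z = 768 mm and its near (−x) edge is 1581 mm from the wall's −x end. The opening passes through the full wall thickness.


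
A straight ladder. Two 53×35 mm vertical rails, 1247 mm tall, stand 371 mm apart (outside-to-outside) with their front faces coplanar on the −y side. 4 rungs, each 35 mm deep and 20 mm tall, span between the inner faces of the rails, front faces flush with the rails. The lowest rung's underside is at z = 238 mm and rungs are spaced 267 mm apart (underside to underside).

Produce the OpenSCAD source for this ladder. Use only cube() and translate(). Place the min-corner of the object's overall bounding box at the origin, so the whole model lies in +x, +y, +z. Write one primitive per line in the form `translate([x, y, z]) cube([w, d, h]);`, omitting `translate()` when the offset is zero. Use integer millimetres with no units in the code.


cube([53, 35, 1247]);
translate([318, 0, 0]) cube([53, 35, 1247]);
translate([53, 0, 238]) cube([265, 35, 20]);
translate([53, 0, 505]) cube([265, 35, 20]);
translate([53, 0, 772]) cube([265, 35, 20]);
translate([53, 0, 1039]) cube([265, 35, 20]);


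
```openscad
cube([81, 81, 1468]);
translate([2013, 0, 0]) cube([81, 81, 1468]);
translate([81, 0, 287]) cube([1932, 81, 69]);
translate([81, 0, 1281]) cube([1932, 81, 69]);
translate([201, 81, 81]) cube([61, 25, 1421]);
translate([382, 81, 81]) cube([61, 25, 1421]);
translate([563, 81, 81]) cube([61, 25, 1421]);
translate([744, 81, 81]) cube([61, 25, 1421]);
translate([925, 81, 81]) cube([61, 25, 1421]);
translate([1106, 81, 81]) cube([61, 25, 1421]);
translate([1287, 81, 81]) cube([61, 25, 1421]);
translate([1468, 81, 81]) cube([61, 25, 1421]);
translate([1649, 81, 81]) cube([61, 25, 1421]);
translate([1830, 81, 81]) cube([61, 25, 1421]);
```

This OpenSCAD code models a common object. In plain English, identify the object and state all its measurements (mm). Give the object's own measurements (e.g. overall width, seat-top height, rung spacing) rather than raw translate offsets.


A fence section. Two 81×81 mm posts, 1468 mm tall, stand on the floor with a clear span of 1932 mm between their inner faces. Two horizontal rails of 81×69 mm section span the gap between the posts with their undersides at z = 287 mm and z = 1281 mm, flush with the posts' −y face. 10 pickets, each 61 mm wide, 25 mm thick and 1421 mm tall, are fixed to the +y face of the rails with their bottoms at z = 81 mm, spaced across the span with a 120 mm gap after the −x post and between neighbouring pickets, with 122 mm left before the +x post.


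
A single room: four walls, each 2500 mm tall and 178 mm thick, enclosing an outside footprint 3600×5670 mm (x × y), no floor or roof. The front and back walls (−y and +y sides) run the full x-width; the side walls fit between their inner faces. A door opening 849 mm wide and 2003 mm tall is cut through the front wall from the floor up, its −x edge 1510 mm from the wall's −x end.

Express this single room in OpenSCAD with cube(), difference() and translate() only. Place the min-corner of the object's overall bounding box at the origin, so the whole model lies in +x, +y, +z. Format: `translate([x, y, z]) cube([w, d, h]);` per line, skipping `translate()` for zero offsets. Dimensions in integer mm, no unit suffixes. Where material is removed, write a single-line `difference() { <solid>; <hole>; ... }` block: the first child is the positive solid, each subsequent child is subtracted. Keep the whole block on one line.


difference() { cube([3600, 178, 2500]); translate([1510, 0, 0]) cube([849, 178, 2003]); }
translate([0, 5492, 0]) cube([3600, 178, 2500]);
translate([0, 178, 0]) cube([178, 5314, 2500]);
translate([3422, 178, 0]) cube([178, 5314, 2500]);


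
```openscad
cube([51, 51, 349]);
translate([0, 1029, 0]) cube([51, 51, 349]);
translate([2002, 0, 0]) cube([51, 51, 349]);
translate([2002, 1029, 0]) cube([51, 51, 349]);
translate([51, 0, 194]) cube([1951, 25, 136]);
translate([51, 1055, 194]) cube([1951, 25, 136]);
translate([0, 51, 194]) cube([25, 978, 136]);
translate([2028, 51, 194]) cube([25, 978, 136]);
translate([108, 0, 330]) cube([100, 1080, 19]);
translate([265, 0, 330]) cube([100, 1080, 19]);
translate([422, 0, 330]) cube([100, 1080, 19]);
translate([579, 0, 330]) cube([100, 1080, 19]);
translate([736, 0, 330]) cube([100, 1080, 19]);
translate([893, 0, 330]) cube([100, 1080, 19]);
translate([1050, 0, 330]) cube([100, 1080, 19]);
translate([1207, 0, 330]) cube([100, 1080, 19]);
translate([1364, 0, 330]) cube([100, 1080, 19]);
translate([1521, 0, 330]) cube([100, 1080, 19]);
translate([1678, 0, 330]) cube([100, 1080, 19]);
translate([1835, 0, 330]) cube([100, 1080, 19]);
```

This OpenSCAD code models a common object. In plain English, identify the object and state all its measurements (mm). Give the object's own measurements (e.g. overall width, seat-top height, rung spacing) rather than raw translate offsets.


A bed frame 2053 mm long (x) by 1080 mm wide (y). Four 51×51 mm corner posts, 349 mm tall, at the corners of the footprint. Four rails of 25 mm thickness and 136 mm height run between adjacent posts with their undersides at z = 194 mm, their outer faces flush with the outside of the frame (the two x-running rails run between the posts' inner faces; the two y-running rails run between the posts' inner faces). 12 slats, each 100 mm wide (x) and 19 mm thick, lie across the top of the two x-running rails, running the full 1080 mm width of the frame in y; along x they sit between the end posts with a 57 mm gap after the −x posts and between neighbouring slats, leaving 67 mm before the +x posts.


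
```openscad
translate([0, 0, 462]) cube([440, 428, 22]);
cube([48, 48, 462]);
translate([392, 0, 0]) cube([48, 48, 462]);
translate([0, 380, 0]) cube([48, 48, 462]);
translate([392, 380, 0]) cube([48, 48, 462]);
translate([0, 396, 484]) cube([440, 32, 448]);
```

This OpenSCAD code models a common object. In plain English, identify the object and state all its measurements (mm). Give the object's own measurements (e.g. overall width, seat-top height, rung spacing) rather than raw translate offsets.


A chair. The seat is a 440×428×22 mm slab with its top at z = 484 mm, on four 48×48 mm corner legs (flush with the seat edges, standing on z = 0). A flat backrest 32 mm thick, 448 mm tall, spans the full seat width and rises from the seat top along its +y edge, rear face flush with the rear of the seat.


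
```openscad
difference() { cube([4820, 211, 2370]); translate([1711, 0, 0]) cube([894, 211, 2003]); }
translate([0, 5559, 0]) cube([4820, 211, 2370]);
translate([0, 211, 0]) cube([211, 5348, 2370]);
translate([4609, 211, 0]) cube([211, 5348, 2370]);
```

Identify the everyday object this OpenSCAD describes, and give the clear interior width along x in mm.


A single room. The interior width is 4398 mm.

Four walls enclosing a rectangle with a door in the front wall — a room. Outside width 4820 minus two 211 mm walls gives 4398 mm.


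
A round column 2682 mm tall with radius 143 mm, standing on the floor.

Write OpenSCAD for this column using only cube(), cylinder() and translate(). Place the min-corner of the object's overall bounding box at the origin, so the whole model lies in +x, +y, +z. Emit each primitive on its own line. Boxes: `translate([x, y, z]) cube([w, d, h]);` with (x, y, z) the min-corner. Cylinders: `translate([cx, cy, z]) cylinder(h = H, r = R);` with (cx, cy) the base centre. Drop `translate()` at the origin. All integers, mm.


translate([143, 143, 0]) cylinder(h = 2682, r = 143);


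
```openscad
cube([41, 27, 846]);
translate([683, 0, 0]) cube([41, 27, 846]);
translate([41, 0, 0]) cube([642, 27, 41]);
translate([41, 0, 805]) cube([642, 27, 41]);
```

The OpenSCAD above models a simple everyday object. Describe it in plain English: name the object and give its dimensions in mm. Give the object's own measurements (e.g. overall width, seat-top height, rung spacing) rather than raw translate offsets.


A rectangular picture frame lying in the x–z plane (depth along y). The opening is 642 mm wide (x) by 764 mm tall (z), surrounded by a border 41 mm wide on all four sides. The frame is 27 mm deep and is made of two full-height vertical stiles with two horizontal rails fitted between them.


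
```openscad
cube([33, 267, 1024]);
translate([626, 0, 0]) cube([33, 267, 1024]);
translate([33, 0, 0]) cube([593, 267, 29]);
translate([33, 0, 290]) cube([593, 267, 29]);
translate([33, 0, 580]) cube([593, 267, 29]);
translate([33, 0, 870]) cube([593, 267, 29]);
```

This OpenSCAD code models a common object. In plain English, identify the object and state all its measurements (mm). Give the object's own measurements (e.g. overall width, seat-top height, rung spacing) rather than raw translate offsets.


An open bookshelf. Two side panels, each 33 mm thick, 267 mm deep and 1024 mm tall, stand 659 mm apart (outside-to-outside). Between them sit 4 shelves, each 29 mm thick and 267 mm deep, spanning the full gap between the sides. The bottom shelf rests on the floor (its underside at z = 0) and the clear gap between one shelf's top and the next shelf's underside is 261 mm.


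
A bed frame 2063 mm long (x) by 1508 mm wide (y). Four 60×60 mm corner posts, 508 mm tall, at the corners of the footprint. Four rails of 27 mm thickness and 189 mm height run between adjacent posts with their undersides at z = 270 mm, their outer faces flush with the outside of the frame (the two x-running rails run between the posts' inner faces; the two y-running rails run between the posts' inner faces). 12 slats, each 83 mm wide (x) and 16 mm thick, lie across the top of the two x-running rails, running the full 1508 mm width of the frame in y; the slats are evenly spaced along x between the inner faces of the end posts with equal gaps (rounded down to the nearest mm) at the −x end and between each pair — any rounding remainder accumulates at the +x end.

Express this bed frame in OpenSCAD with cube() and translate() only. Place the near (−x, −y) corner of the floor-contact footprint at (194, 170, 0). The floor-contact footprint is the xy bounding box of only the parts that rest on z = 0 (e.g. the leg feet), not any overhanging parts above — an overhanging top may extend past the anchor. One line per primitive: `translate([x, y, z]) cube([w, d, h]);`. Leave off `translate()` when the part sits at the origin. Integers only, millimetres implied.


translate([194, 170, 0]) cube([60, 60, 508]);
translate([194, 1618, 0]) cube([60, 60, 508]);
translate([2197, 170, 0]) cube([60, 60, 508]);
translate([2197, 1618, 0]) cube([60, 60, 508]);
translate([254, 170, 270]) cube([1943, 27, 189]);
translate([254, 1651, 270]) cube([1943, 27, 189]);
translate([194, 230, 270]) cube([27, 1388, 189]);
translate([2230, 230, 270]) cube([27, 1388, 189]);
translate([326, 170, 459]) cube([83, 1508, 16]);
translate([481, 170, 459]) cube([83, 1508, 16]);
translate([636, 170, 459]) cube([83, 1508, 16]);
translate([791, 170, 459]) cube([83, 1508, 16]);
translate([946, 170, 459]) cube([83, 1508, 16]);
translate([1101, 170, 459]) cube([83, 1508, 16]);
translate([1256, 170, 459]) cube([83, 1508, 16]);
translate([1411, 170, 459]) cube([83, 1508, 16]);
translate([1566, 170, 459]) cube([83, 1508, 16]);
translate([1721, 170, 459]) cube([83, 1508, 16]);
translate([1876, 170, 459]) cube([83, 1508, 16]);
translate([2031, 170, 459]) cube([83, 1508, 16]);


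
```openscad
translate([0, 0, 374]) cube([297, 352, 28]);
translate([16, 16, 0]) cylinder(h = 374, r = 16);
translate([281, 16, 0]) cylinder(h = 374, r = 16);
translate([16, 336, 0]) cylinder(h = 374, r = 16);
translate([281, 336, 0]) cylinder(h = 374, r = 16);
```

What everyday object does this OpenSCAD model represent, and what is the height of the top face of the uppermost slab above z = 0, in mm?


A stool. The seat height is 402 mm.

A 297×352×28 slab at z = 374 on four corner cylinders — a stool. The seat top is 374 + 28 = 402 mm.


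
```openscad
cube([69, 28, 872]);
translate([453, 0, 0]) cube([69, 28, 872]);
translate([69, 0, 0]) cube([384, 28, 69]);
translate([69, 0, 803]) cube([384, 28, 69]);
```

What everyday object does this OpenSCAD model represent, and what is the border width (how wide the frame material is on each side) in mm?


A picture frame. The border width is 69 mm.

Four thin pieces enclosing a rectangular opening — a picture frame. The two full-height stiles are 872 mm tall; the top rail sits at z = 803 and is 69 mm tall, so the border above the opening is 872 − 803 = 69 mm, matching the stile x-width.


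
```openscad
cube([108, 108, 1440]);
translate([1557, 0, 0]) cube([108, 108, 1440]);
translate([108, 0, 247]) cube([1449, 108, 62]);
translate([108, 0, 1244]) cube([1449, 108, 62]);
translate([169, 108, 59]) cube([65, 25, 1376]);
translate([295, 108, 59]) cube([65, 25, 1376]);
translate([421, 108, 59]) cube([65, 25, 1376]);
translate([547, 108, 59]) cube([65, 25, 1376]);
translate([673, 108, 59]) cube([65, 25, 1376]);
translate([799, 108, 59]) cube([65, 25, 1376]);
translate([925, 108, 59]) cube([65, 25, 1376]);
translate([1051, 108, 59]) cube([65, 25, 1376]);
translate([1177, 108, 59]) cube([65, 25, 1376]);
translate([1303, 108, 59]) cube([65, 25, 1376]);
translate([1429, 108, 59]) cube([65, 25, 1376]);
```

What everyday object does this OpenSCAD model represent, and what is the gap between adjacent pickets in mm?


A fence section. The picket gap is 61 mm.

Two posts, two rails, 11 pickets — a fence section. Span 1449 mm holds 11 pickets of 65 mm with 12 equal gaps: ⌊(1449 − 11·65) / 12⌋ = 61 mm.


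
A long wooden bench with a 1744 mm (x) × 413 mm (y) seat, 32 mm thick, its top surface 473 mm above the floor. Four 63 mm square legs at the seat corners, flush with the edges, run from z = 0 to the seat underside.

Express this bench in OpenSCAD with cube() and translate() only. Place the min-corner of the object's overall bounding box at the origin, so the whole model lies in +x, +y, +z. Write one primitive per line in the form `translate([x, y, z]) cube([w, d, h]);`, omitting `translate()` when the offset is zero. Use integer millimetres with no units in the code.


translate([0, 0, 441]) cube([1744, 413, 32]);
cube([63, 63, 441]);
translate([0, 350, 0]) cube([63, 63, 441]);
translate([1681, 0, 0]) cube([63, 63, 441]);
translate([1681, 350, 0]) cube([63, 63, 441]);
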